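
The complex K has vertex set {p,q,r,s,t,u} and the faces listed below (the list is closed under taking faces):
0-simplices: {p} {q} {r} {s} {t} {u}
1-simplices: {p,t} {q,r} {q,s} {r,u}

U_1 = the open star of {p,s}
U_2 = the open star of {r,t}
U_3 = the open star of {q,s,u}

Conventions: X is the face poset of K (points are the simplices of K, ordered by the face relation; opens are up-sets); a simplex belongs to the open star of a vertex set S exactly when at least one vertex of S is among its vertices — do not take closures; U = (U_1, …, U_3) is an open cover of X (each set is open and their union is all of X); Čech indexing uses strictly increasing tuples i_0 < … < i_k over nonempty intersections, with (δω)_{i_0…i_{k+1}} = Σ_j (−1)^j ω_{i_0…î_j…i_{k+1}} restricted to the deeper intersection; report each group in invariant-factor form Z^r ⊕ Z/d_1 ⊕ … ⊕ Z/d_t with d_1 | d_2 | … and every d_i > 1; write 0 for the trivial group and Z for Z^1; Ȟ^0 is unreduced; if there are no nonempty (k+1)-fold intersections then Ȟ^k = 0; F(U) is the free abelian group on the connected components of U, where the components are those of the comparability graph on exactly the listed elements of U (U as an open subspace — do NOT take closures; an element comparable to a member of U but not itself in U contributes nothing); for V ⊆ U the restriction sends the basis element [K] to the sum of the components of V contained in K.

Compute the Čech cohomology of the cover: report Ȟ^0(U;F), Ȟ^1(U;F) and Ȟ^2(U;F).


nonempty overlaps:
  U1={{p},{s},{p,t},{q,s}} U2={{r},{t},{p,t},{q,r},{r,u}} U3={{q},{s},{u},{q,r},{q,s},{r,u}}
  U12={{p,t}} U13={{s},{q,s}} U23={{q,r},{r,u}}
components per intersection:
  U1: {{p},{p,t}} {{s},{q,s}}
  U2: {{r},{q,r},{r,u}} {{t},{p,t}}
  U3: {{q},{s},{q,r},{q,s}} {{u},{r,u}}
  U12: {{p,t}}
  U13: {{s},{q,s}}
  U23: {{q,r}} {{r,u}}
C dims 6,4; δ0: rk 4, SNF 1^4
degree 0: 6−4−0 = 2 → Ȟ^0 ≅ Z^2
degree 1: 4−0−4 = 0 → Ȟ^1 ≅ 0
degree 2: 0−0−0 = 0 → Ȟ^2 ≅ 0

Ȟ^0 = Z^2, Ȟ^1 = 0, Ȟ^2 = 0


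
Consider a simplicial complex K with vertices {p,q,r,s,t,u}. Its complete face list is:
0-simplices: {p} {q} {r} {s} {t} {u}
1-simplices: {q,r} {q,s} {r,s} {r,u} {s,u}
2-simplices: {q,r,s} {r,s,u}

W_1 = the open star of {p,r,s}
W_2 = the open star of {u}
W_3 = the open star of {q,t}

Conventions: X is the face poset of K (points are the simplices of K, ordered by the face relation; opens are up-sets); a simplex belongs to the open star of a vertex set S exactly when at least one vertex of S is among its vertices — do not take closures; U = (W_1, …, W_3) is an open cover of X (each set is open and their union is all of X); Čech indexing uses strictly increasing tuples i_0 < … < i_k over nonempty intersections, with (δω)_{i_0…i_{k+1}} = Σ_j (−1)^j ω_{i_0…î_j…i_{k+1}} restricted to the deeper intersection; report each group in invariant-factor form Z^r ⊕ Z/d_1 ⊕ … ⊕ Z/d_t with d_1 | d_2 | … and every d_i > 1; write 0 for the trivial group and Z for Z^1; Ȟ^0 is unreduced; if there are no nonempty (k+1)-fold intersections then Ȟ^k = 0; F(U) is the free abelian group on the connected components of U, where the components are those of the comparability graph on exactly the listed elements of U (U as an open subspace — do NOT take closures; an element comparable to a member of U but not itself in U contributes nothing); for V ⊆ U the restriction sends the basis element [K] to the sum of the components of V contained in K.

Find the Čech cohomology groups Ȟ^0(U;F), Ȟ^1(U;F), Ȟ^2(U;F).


nerve simplices:
  W1={{p},{r},{s},{q,r},{q,s},{r,s},{r,u},{s,u},{q,r,s},{r,s,u}} W2={{u},{r,u},{s,u},{r,s,u}} W3={{q},{t},{q,r},{q,s},{q,r,s}}
  W12={{r,u},{s,u},{r,s,u}} W13={{q,r},{q,s},{q,r,s}}
components per intersection:
  W1: {{p}} {{r},{s},{q,r},{q,s},{r,s},{r,u},{s,u},{q,r,s},{r,s,u}}
  W2: {{u},{r,u},{s,u},{r,s,u}}
  W3: {{q},{q,r},{q,s},{q,r,s}} {{t}}
  W12: {{r,u},{s,u},{r,s,u}}
  W13: {{q,r},{q,s},{q,r,s}}
C dims 5,2; δ0: rk 2, SNF 1^2
degree 0: 5−2−0 = 3 → Ȟ^0 ≅ Z^3
degree 1: 2−0−2 = 0 → Ȟ^1 ≅ 0
degree 2: 0−0−0 = 0 → Ȟ^2 ≅ 0

Ȟ^0(U;F) ≅ Z^3, Ȟ^1(U;F) ≅ 0, Ȟ^2(U;F) ≅ 0


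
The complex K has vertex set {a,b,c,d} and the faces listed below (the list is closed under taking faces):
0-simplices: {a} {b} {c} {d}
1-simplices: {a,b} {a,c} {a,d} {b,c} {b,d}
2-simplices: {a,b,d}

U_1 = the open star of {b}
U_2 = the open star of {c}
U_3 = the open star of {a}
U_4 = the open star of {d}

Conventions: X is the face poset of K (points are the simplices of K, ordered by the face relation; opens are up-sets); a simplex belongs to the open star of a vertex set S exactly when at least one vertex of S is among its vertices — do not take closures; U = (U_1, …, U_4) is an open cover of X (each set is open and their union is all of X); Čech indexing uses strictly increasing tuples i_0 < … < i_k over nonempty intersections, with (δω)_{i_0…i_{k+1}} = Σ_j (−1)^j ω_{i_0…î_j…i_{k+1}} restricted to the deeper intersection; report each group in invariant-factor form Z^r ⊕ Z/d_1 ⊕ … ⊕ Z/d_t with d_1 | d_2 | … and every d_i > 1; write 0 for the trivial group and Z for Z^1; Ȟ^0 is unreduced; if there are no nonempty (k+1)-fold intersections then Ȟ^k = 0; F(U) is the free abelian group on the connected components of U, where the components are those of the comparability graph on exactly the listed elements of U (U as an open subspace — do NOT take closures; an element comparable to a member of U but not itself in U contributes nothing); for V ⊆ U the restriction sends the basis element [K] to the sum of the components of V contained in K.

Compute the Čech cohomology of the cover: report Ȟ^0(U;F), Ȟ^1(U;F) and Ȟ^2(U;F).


cover nerve:
  U1={{b},{a,b},{b,c},{b,d},{a,b,d}} U2={{c},{a,c},{b,c}} U3={{a},{a,b},{a,c},{a,d},{a,b,d}} U4={{d},{a,d},{b,d},{a,b,d}}
  U12={{b,c}} U13={{a,b},{a,b,d}} U14={{b,d},{a,b,d}} U23={{a,c}} U34={{a,d},{a,b,d}}
  U134={{a,b,d}}
components per intersection:
  U1: {{b},{a,b},{b,c},{b,d},{a,b,d}}
  U2: {{c},{a,c},{b,c}}
  U3: {{a},{a,b},{a,c},{a,d},{a,b,d}}
  U4: {{d},{a,d},{b,d},{a,b,d}}
  U12: {{b,c}}
  U13: {{a,b},{a,b,d}}
  U14: {{b,d},{a,b,d}}
  U23: {{a,c}}
  U34: {{a,d},{a,b,d}}
  U134: {{a,b,d}}
C dims 4,5,1; δ0: rk 3, SNF 1^3; δ1: rk 1, SNF 1^1
Ȟ^0: (4−3)−0=1 ⇒ Z
Ȟ^1: (5−1)−3=1 ⇒ Z
Ȟ^2: (1−0)−1=0 ⇒ 0

Ȟ^0 ≅ Z, Ȟ^1 ≅ Z and Ȟ^2 ≅ 0


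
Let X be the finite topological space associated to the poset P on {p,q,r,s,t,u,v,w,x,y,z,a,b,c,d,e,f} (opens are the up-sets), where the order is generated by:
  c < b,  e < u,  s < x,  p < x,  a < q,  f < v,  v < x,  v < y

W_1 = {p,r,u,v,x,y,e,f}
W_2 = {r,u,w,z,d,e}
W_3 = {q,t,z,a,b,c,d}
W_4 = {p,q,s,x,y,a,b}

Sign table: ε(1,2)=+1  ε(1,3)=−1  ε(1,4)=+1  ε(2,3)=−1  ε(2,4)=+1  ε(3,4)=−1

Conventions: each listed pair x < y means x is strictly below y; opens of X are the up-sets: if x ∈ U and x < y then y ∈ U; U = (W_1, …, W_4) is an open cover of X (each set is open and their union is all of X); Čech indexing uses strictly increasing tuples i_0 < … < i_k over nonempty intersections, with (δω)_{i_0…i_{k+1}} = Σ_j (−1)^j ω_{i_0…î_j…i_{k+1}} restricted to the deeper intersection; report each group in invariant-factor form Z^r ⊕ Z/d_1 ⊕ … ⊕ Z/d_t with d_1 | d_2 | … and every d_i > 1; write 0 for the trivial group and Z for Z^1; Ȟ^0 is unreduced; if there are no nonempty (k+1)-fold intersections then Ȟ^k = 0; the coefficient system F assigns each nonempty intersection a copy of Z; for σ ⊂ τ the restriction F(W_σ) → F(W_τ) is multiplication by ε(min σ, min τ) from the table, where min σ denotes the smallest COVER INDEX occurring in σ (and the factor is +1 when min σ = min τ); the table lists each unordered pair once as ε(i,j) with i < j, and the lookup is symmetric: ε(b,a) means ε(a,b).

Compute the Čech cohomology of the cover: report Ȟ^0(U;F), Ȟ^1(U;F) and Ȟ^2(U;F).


Ȟ^0 ≅ Z, Ȟ^1 ≅ Z, Ȟ^2 ≅ 0

cover nerve:
  W12={r,u,e} W14={p,x,y} W23={z,d} W34={q,a,b}
C dims 4,4; δ0: rk 3, SNF 1^3
Ȟ^0: (4−3)−0=1 ⇒ Z
Ȟ^1: (4−0)−3=1 ⇒ Z
Ȟ^2: (0−0)−0=0 ⇒ 0


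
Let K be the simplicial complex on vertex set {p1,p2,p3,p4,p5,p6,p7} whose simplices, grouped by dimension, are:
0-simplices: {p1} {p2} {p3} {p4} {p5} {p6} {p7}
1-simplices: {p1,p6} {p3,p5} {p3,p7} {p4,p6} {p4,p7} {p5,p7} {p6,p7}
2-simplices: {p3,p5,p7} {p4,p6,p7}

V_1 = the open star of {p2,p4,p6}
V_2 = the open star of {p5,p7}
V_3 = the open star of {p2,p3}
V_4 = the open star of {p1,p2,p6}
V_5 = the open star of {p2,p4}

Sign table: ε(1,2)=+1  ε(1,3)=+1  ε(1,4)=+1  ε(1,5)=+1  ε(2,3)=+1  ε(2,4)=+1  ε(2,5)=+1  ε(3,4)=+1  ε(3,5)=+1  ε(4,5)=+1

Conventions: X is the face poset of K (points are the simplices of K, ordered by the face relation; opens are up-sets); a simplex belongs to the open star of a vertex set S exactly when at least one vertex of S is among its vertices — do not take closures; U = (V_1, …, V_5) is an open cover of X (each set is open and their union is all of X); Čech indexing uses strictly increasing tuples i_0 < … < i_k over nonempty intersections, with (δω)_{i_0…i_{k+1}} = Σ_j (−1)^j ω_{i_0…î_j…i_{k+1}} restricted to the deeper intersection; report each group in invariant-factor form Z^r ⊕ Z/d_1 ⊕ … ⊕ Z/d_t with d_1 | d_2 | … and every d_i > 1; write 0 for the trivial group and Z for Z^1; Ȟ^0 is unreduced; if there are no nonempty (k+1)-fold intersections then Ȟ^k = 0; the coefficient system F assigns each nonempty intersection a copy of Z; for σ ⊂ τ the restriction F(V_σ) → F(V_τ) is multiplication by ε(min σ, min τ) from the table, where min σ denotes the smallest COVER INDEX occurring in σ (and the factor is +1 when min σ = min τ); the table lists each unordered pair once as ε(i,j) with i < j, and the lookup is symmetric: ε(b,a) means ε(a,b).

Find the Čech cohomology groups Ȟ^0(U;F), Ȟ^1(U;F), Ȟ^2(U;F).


Ȟ^0 ≅ Z, Ȟ^1 ≅ Z, Ȟ^2 ≅ 0

nerve simplices:
  V1={{p2},{p4},{p6},{p1,p6},{p4,p6},{p4,p7},{p6,p7},{p4,p6,p7}} V2={{p5},{p7},{p3,p5},{p3,p7},{p4,p7},{p5,p7},{p6,p7},{p3,p5,p7},{p4,p6,p7}} V3={{p2},{p3},{p3,p5},{p3,p7},{p3,p5,p7}} V4={{p1},{p2},{p6},{p1,p6},{p4,p6},{p6,p7},{p4,p6,p7}} V5={{p2},{p4},{p4,p6},{p4,p7},{p4,p6,p7}}
  V12={{p4,p7},{p6,p7},{p4,p6,p7}} V13={{p2}} V14={{p2},{p6},{p1,p6},{p4,p6},{p6,p7},{p4,p6,p7}} V15={{p2},{p4},{p4,p6},{p4,p7},{p4,p6,p7}} V23={{p3,p5},{p3,p7},{p3,p5,p7}} V24={{p6,p7},{p4,p6,p7}} V25={{p4,p7},{p4,p6,p7}} V34={{p2}} V35={{p2}} V45={{p2},{p4,p6},{p4,p6,p7}}
  V124={{p6,p7},{p4,p6,p7}} V125={{p4,p7},{p4,p6,p7}} V134={{p2}} V135={{p2}} V145={{p2},{p4,p6},{p4,p6,p7}} V245={{p4,p6,p7}} V345={{p2}}
  V1245={{p4,p6,p7}} V1345={{p2}}
C dims 5,10,7,2; δ0: rk 4, SNF 1^4; δ1: rk 5, SNF 1^5; δ2: rk 2, SNF 1^2
degree 0: 5−4−0 = 1 → Ȟ^0 ≅ Z
degree 1: 10−5−4 = 1 → Ȟ^1 ≅ Z
degree 2: 7−2−5 = 0 → Ȟ^2 ≅ 0


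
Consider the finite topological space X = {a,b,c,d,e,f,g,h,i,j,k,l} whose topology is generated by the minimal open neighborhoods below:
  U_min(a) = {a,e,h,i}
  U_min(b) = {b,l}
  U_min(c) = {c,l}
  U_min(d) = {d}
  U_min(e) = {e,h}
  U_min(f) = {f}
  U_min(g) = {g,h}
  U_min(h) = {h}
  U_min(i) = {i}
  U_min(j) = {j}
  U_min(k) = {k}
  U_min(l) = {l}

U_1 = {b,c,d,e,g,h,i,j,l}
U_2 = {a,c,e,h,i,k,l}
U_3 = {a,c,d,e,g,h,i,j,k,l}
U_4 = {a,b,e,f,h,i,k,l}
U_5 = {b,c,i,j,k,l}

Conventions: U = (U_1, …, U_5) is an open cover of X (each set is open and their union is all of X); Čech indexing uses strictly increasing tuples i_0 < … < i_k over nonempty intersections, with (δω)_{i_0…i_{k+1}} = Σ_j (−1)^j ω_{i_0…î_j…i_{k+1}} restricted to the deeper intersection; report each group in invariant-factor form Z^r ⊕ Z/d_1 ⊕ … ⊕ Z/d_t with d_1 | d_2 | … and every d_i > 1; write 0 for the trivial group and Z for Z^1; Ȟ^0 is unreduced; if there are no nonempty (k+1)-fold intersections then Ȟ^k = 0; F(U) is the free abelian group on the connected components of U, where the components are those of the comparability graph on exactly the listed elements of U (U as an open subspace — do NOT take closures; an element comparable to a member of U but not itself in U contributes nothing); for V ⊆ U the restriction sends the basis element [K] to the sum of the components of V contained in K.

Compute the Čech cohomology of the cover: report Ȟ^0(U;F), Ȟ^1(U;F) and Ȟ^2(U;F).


intersection data:
  U12={c,e,h,i,l} U13={c,d,e,g,h,i,j,l} U14={b,e,h,i,l} U15={b,c,i,j,l} U23={a,c,e,h,i,k,l} U24={a,e,h,i,k,l} U25={c,i,k,l} U34={a,e,h,i,k,l} U35={c,i,j,k,l} U45={b,i,k,l}
  U123={c,e,h,i,l} U124={e,h,i,l} U125={c,i,l} U134={e,h,i,l} U135={c,i,j,l} U145={b,i,l} U234={a,e,h,i,k,l} U235={c,i,k,l} U245={i,k,l} U345={i,k,l}
  U1234={e,h,i,l} U1235={c,i,l} U1245={i,l} U1345={i,l} U2345={i,k,l}
  U12345={i,l}
components per intersection:
  U1: {b,c,l} {d} {e,g,h} {i} {j}
  U2: {a,e,h,i} {c,l} {k}
  U3: {a,e,g,h,i} {c,l} {d} {j} {k}
  U4: {a,e,h,i} {b,l} {f} {k}
  U5: {b,c,l} {i} {j} {k}
  U12: {c,l} {e,h} {i}
  U13: {c,l} {d} {e,g,h} {i} {j}
  U14: {b,l} {e,h} {i}
  U15: {b,c,l} {i} {j}
  U23: {a,e,h,i} {c,l} {k}
  U24: {a,e,h,i} {k} {l}
  U25: {c,l} {i} {k}
  U34: {a,e,h,i} {k} {l}
  U35: {c,l} {i} {j} {k}
  U45: {b,l} {i} {k}
  U123: {c,l} {e,h} {i}
  U124: {e,h} {i} {l}
  U125: {c,l} {i}
  U134: {e,h} {i} {l}
  U135: {c,l} {i} {j}
  U145: {b,l} {i}
  U234: {a,e,h,i} {k} {l}
  U235: {c,l} {i} {k}
  U245: {i} {k} {l}
  U345: {i} {k} {l}
  U1234: {e,h} {i} {l}
  U1235: {c,l} {i}
  U1245: {i} {l}
  U1345: {i} {l}
  U2345: {i} {k} {l}
  U12345: {i} {l}
C dims 21,33,28,12; δ0: rk 15, SNF 1^15; δ1: rk 18, SNF 1^18; δ2: rk 10, SNF 1^10
Ȟ^0 = (21 − 15) − 0 = 6, so Ȟ^0 ≅ Z^6
Ȟ^1 = (33 − 18) − 15 = 0, so Ȟ^1 ≅ 0
Ȟ^2 = (28 − 10) − 18 = 0, so Ȟ^2 ≅ 0

Ȟ^0 ≅ Z^6, Ȟ^1 ≅ 0 and Ȟ^2 ≅ 0


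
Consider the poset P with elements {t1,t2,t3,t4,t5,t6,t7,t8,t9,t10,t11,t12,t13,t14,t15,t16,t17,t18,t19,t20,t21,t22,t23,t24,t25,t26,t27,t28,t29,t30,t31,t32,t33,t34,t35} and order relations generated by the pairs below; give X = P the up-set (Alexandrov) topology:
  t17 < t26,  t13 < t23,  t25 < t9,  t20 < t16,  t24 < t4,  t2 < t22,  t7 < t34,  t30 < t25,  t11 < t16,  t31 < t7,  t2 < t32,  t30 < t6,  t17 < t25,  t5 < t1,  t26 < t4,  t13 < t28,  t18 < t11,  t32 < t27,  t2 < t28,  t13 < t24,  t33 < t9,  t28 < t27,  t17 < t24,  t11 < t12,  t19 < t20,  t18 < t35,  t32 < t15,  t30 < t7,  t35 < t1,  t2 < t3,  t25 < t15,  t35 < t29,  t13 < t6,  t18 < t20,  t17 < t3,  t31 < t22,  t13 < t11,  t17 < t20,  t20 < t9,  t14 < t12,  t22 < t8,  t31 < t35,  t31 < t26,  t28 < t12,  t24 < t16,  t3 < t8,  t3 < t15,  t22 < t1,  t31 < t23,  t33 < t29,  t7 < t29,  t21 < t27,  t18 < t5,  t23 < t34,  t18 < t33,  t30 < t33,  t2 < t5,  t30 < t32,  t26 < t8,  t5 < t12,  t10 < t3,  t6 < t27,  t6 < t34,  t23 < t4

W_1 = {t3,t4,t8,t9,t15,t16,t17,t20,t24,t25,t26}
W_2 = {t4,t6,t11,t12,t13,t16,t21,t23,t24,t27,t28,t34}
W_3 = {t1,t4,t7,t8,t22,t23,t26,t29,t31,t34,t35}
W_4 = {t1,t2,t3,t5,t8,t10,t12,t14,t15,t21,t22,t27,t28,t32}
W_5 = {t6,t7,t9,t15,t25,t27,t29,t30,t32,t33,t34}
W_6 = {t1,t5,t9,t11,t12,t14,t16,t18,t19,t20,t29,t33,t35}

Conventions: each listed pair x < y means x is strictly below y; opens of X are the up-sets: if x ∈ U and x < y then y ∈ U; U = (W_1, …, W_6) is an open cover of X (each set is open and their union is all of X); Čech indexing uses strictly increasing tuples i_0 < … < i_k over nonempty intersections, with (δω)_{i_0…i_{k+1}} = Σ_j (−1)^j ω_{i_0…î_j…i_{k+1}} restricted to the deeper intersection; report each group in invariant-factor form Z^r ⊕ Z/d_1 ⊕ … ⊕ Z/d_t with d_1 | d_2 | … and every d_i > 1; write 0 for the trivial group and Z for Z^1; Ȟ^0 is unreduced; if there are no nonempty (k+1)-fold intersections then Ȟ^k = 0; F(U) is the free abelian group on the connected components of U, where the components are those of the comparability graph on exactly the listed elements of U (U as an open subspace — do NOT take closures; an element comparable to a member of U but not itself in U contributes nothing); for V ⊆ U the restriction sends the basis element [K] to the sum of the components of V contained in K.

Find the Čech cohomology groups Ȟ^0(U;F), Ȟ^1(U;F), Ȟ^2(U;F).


Ȟ^0 ≅ Z; Ȟ^1 ≅ 0; Ȟ^2 ≅ Z/2

intersection data:
  W12={t4,t16,t24} W13={t4,t8,t26} W14={t3,t8,t15} W15={t9,t15,t25} W16={t9,t16,t20} W23={t4,t23,t34} W24={t12,t21,t27,t28} W25={t6,t27,t34} W26={t11,t12,t16} W34={t1,t8,t22} W35={t7,t29,t34} W36={t1,t29,t35} W45={t15,t27,t32} W46={t1,t5,t12,t14} W56={t9,t29,t33}
  W123={t4} W126={t16} W134={t8} W145={t15} W156={t9} W235={t34} W245={t27} W246={t12} W346={t1} W356={t29}
components per intersection:
  W1: {t3,t4,t8,t9,t15,t16,t17,t20,t24,t25,t26}
  W2: {t4,t6,t11,t12,t13,t16,t21,t23,t24,t27,t28,t34}
  W3: {t1,t4,t7,t8,t22,t23,t26,t29,t31,t34,t35}
  W4: {t1,t2,t3,t5,t8,t10,t12,t14,t15,t21,t22,t27,t28,t32}
  W5: {t6,t7,t9,t15,t25,t27,t29,t30,t32,t33,t34}
  W6: {t1,t5,t9,t11,t12,t14,t16,t18,t19,t20,t29,t33,t35}
  W12: {t4,t16,t24}
  W13: {t4,t8,t26}
  W14: {t3,t8,t15}
  W15: {t9,t15,t25}
  W16: {t9,t16,t20}
  W23: {t4,t23,t34}
  W24: {t12,t21,t27,t28}
  W25: {t6,t27,t34}
  W26: {t11,t12,t16}
  W34: {t1,t8,t22}
  W35: {t7,t29,t34}
  W36: {t1,t29,t35}
  W45: {t15,t27,t32}
  W46: {t1,t5,t12,t14}
  W56: {t9,t29,t33}
  W123: {t4}
  W126: {t16}
  W134: {t8}
  W145: {t15}
  W156: {t9}
  W235: {t34}
  W245: {t27}
  W246: {t12}
  W346: {t1}
  W356: {t29}
C dims 6,15,10; δ0: rk 5, SNF 1^5; δ1: rk 10, SNF 1^9·2
Ȟ^0 = (6 − 5) − 0 = 1, so Ȟ^0 ≅ Z
Ȟ^1 = (15 − 10) − 5 = 0, so Ȟ^1 ≅ 0
Ȟ^2 = (10 − 0) − 10 = 0 plus torsion [2], so Ȟ^2 ≅ Z/2


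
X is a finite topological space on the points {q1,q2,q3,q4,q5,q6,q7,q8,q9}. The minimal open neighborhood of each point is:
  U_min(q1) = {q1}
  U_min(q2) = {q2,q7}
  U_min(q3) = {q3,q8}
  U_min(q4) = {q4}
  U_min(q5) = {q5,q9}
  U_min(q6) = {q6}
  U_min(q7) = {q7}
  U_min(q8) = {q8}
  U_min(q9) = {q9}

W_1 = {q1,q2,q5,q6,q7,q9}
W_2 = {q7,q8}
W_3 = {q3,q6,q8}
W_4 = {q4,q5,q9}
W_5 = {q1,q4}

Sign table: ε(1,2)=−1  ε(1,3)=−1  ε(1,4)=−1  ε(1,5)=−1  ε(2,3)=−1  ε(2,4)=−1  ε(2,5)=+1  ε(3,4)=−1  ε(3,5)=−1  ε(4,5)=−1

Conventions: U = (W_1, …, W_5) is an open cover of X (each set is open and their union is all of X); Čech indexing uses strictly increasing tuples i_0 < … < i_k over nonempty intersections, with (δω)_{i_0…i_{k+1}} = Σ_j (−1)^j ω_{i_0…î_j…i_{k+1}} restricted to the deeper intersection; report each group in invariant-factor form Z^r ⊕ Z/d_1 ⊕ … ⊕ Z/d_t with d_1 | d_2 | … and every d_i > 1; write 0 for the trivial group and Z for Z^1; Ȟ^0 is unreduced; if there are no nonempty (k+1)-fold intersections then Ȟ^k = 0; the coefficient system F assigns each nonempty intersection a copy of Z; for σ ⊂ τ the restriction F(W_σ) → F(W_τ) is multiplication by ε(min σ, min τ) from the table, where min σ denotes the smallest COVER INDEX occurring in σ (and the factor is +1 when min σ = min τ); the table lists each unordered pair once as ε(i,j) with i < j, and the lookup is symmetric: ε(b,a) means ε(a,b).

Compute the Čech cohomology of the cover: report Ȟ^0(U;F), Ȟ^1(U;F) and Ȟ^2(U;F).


Ȟ^0 = 0,  Ȟ^1 = Z ⊕ Z/2,  Ȟ^2 = 0

nerve of the cover:
  W12={q7} W13={q6} W14={q5,q9} W15={q1} W23={q8} W45={q4}
C dims 5,6; δ0: rk 5, SNF 1^4·2
Ȟ^0 = (5 − 5) − 0 = 0, so Ȟ^0 ≅ 0
Ȟ^1 = (6 − 0) − 5 = 1 plus torsion [2], so Ȟ^1 ≅ Z ⊕ Z/2
Ȟ^2 = (0 − 0) − 0 = 0, so Ȟ^2 ≅ 0


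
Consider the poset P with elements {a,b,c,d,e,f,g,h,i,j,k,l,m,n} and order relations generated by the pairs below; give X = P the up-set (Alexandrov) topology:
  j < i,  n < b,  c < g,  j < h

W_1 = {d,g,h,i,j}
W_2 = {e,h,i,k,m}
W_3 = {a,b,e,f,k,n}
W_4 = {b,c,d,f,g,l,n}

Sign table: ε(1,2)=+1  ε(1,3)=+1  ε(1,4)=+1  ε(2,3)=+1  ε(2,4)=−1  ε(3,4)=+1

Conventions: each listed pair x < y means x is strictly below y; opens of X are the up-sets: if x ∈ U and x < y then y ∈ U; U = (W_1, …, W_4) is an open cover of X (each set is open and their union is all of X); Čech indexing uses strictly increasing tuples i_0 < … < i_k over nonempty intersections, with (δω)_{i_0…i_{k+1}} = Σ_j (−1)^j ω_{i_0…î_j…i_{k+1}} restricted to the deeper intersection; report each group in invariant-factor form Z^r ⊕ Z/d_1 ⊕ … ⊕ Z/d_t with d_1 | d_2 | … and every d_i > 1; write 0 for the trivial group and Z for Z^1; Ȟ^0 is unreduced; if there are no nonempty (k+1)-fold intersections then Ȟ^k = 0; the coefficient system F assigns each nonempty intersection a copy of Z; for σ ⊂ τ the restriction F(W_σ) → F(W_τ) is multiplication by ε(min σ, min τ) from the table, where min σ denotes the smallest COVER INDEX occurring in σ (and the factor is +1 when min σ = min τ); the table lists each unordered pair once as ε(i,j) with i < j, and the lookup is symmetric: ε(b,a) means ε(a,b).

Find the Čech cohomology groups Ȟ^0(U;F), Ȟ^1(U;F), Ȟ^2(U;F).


nonempty intersections:
  W12={h,i} W14={d,g} W23={e,k} W34={b,f,n}
C dims 4,4; δ0: rk 3, SNF 1^3
Ȟ^0: (4−3)−0=1 ⇒ Z
Ȟ^1: (4−0)−3=1 ⇒ Z
Ȟ^2: (0−0)−0=0 ⇒ 0

Ȟ^0 ≅ Z, Ȟ^1 ≅ Z and Ȟ^2 ≅ 0


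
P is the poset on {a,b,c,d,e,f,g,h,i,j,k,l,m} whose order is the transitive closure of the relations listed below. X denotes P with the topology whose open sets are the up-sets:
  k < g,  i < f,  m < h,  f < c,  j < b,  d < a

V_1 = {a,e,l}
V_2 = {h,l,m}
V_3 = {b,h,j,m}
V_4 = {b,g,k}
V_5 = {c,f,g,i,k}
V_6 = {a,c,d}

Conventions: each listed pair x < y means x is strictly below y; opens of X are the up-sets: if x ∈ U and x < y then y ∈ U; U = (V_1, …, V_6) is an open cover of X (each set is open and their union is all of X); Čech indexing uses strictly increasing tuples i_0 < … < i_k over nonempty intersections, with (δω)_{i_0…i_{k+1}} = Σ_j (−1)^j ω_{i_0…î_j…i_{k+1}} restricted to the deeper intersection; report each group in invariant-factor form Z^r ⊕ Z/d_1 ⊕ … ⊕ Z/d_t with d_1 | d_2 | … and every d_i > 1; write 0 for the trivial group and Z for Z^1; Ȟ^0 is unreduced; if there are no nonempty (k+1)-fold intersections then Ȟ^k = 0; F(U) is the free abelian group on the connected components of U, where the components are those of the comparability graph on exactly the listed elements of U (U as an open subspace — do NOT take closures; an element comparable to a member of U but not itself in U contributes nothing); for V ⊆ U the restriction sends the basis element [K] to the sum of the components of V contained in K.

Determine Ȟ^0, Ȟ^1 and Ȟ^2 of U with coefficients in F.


Ȟ^0 ≅ Z^7; Ȟ^1 ≅ 0; Ȟ^2 ≅ 0

nerve simplices:
  V12={l} V16={a} V23={h,m} V34={b} V45={g,k} V56={c}
components per intersection:
  V1: {a} {e} {l}
  V2: {h,m} {l}
  V3: {b,j} {h,m}
  V4: {b} {g,k}
  V5: {c,f,i} {g,k}
  V6: {a,d} {c}
  V12: {l}
  V16: {a}
  V23: {h,m}
  V34: {b}
  V45: {g,k}
  V56: {c}
C dims 13,6; δ0: rk 6, SNF 1^6
degree 0: 13−6−0 = 7 → Ȟ^0 ≅ Z^7
degree 1: 6−0−6 = 0 → Ȟ^1 ≅ 0
degree 2: 0−0−0 = 0 → Ȟ^2 ≅ 0


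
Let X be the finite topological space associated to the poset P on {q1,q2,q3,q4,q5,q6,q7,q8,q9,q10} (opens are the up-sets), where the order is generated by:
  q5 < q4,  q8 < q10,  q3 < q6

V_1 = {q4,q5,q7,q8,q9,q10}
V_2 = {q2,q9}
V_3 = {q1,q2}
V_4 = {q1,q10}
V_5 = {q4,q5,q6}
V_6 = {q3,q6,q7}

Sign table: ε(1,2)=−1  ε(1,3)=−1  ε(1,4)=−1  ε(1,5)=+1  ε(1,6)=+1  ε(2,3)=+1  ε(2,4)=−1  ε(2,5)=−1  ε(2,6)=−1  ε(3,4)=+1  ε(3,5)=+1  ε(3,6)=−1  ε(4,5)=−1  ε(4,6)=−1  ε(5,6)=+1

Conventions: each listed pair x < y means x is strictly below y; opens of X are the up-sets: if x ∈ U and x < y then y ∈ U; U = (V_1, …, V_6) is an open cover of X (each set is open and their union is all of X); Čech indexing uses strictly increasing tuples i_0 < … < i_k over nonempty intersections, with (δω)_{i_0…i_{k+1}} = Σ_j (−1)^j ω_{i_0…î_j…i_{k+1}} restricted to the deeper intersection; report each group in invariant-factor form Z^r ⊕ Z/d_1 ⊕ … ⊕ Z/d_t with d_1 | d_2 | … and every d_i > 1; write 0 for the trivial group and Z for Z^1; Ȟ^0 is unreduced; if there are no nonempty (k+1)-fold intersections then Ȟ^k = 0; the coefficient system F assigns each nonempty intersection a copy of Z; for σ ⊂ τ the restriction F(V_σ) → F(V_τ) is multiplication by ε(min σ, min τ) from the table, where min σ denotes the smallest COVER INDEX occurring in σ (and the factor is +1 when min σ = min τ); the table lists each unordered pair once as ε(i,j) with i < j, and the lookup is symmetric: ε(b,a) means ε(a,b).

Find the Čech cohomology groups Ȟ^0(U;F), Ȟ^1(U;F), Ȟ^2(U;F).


Ȟ^0 = Z,  Ȟ^1 = Z^2,  Ȟ^2 = 0

nerve simplices:
  V12={q9} V14={q10} V15={q4,q5} V16={q7} V23={q2} V34={q1} V56={q6}
C dims 6,7; δ0: rk 5, SNF 1^5
degree 0: 6−5−0 = 1 → Ȟ^0 ≅ Z
degree 1: 7−0−5 = 2 → Ȟ^1 ≅ Z^2
degree 2: 0−0−0 = 0 → Ȟ^2 ≅ 0


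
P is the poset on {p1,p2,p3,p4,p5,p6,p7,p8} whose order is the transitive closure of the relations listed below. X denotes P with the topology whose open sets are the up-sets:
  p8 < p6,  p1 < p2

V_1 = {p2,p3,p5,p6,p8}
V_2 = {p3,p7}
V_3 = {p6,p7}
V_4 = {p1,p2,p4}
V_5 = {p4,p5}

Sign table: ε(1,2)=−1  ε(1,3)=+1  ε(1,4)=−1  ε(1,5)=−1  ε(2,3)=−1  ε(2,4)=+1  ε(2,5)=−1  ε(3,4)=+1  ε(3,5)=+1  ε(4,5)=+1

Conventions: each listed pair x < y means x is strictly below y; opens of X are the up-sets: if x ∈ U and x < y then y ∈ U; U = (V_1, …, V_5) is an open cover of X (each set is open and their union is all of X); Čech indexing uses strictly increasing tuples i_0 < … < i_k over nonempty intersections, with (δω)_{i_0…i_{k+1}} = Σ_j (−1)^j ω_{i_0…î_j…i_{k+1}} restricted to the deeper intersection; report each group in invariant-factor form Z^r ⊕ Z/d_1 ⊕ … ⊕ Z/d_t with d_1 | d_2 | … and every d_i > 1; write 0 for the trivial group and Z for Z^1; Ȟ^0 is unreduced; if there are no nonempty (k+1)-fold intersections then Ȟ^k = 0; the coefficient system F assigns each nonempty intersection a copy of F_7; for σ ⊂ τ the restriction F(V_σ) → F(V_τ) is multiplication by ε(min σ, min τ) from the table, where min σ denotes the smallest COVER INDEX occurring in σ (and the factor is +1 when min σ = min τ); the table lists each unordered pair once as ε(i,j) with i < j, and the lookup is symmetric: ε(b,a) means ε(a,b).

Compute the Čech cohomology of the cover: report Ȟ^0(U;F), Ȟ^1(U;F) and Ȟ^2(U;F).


nonempty overlaps:
  V12={p3} V13={p6} V14={p2} V15={p5} V23={p7} V45={p4}
C dims 5,6; δ0: rk_F7 4
degree 0: 5−4−0 = 1 → Ȟ^0 ≅ Z/7
degree 1: 6−0−4 = 2 → Ȟ^1 ≅ Z/7 ⊕ Z/7
degree 2: 0−0−0 = 0 → Ȟ^2 ≅ 0

Ȟ^0 ≅ Z/7, Ȟ^1 ≅ Z/7 ⊕ Z/7 and Ȟ^2 ≅ 0


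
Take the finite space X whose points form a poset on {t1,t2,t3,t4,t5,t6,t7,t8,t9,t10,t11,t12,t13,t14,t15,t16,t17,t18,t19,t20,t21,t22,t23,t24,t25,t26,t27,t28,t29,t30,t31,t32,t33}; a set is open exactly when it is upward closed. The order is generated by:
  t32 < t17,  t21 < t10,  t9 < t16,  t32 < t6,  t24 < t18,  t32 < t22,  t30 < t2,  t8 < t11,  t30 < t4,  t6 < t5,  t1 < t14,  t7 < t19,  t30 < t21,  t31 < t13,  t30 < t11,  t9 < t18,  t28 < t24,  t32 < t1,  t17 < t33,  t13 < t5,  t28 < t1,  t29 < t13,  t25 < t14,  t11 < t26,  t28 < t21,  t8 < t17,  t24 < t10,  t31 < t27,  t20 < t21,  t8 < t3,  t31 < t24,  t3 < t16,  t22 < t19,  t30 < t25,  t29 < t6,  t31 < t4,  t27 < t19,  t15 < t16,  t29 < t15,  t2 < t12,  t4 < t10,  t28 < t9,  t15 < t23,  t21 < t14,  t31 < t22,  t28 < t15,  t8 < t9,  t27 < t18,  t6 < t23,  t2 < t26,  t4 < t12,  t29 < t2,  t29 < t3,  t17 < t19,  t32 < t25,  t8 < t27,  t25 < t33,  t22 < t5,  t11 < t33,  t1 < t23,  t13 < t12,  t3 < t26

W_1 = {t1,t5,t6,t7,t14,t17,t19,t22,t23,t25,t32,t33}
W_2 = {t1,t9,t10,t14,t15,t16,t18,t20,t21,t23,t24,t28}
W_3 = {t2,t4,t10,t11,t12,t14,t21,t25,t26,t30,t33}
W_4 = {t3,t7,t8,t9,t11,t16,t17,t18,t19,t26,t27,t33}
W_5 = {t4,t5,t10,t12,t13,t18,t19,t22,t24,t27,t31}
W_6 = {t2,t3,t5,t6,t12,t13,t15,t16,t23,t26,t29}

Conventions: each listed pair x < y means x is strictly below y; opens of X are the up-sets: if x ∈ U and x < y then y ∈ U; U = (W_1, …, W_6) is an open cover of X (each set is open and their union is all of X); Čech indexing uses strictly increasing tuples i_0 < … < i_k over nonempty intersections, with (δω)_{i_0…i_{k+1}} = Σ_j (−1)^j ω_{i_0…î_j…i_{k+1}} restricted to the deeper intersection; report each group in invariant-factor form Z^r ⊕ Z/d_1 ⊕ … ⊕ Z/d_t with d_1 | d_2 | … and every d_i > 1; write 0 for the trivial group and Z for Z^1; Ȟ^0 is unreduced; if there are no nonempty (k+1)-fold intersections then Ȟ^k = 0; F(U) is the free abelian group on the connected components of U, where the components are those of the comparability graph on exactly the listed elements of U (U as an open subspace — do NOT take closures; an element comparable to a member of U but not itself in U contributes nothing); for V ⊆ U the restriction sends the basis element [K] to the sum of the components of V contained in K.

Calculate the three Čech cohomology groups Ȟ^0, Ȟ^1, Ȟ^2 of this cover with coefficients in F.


intersection data:
  W12={t1,t14,t23} W13={t14,t25,t33} W14={t7,t17,t19,t33} W15={t5,t19,t22} W16={t5,t6,t23} W23={t10,t14,t21} W24={t9,t16,t18} W25={t10,t18,t24} W26={t15,t16,t23} W34={t11,t26,t33} W35={t4,t10,t12} W36={t2,t12,t26} W45={t18,t19,t27} W46={t3,t16,t26} W56={t5,t12,t13}
  W123={t14} W126={t23} W134={t33} W145={t19} W156={t5} W235={t10} W245={t18} W246={t16} W346={t26} W356={t12}
components per intersection:
  W1: {t1,t5,t6,t7,t14,t17,t19,t22,t23,t25,t32,t33}
  W2: {t1,t9,t10,t14,t15,t16,t18,t20,t21,t23,t24,t28}
  W3: {t2,t4,t10,t11,t12,t14,t21,t25,t26,t30,t33}
  W4: {t3,t7,t8,t9,t11,t16,t17,t18,t19,t26,t27,t33}
  W5: {t4,t5,t10,t12,t13,t18,t19,t22,t24,t27,t31}
  W6: {t2,t3,t5,t6,t12,t13,t15,t16,t23,t26,t29}
  W12: {t1,t14,t23}
  W13: {t14,t25,t33}
  W14: {t7,t17,t19,t33}
  W15: {t5,t19,t22}
  W16: {t5,t6,t23}
  W23: {t10,t14,t21}
  W24: {t9,t16,t18}
  W25: {t10,t18,t24}
  W26: {t15,t16,t23}
  W34: {t11,t26,t33}
  W35: {t4,t10,t12}
  W36: {t2,t12,t26}
  W45: {t18,t19,t27}
  W46: {t3,t16,t26}
  W56: {t5,t12,t13}
  W123: {t14}
  W126: {t23}
  W134: {t33}
  W145: {t19}
  W156: {t5}
  W235: {t10}
  W245: {t18}
  W246: {t16}
  W346: {t26}
  W356: {t12}
C dims 6,15,10; δ0: rk 5, SNF 1^5; δ1: rk 10, SNF 1^9·2
Ȟ^0 = (6 − 5) − 0 = 1, so Ȟ^0 ≅ Z
Ȟ^1 = (15 − 10) − 5 = 0, so Ȟ^1 ≅ 0
Ȟ^2 = (10 − 0) − 10 = 0 plus torsion [2], so Ȟ^2 ≅ Z/2

Ȟ^0 ≅ Z, Ȟ^1 ≅ 0, Ȟ^2 ≅ Z/2


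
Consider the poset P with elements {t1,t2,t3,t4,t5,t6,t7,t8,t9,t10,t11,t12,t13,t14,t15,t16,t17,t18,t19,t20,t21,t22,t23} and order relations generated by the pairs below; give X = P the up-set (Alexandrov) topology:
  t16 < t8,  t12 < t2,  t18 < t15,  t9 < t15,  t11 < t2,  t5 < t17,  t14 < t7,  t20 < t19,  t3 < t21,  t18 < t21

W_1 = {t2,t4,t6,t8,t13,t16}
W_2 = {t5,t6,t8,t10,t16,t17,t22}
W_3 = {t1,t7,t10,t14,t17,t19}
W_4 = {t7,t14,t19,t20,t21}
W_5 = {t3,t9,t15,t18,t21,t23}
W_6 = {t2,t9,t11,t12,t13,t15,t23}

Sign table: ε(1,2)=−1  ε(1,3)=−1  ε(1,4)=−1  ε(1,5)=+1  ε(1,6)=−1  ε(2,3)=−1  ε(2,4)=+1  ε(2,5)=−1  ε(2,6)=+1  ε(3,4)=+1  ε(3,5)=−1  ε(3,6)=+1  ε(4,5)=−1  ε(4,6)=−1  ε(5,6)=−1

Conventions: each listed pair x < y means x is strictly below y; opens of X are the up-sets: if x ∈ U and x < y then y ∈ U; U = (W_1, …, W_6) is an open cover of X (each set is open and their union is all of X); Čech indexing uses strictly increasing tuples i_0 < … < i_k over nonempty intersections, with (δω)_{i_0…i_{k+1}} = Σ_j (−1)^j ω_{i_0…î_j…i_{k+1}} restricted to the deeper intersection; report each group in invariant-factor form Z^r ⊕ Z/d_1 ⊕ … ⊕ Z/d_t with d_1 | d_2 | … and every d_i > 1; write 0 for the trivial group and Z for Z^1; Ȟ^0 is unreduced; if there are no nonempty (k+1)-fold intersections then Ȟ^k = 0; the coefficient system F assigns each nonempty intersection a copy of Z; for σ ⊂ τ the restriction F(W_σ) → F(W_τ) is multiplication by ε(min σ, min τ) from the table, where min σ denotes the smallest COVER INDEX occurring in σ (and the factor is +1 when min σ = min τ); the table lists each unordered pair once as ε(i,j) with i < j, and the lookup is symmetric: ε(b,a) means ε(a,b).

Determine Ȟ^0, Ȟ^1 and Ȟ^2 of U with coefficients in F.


nonempty overlaps:
  W12={t6,t8,t16} W16={t2,t13} W23={t10,t17} W34={t7,t14,t19} W45={t21} W56={t9,t15,t23}
C dims 6,6; δ0: rk 6, SNF 1^5·2
degree 0: 6−6−0 = 0 → Ȟ^0 ≅ 0
degree 1: 6−0−6 = 0 plus torsion [2] → Ȟ^1 ≅ Z/2
degree 2: 0−0−0 = 0 → Ȟ^2 ≅ 0

Ȟ^0 ≅ 0, Ȟ^1 ≅ Z/2 and Ȟ^2 ≅ 0


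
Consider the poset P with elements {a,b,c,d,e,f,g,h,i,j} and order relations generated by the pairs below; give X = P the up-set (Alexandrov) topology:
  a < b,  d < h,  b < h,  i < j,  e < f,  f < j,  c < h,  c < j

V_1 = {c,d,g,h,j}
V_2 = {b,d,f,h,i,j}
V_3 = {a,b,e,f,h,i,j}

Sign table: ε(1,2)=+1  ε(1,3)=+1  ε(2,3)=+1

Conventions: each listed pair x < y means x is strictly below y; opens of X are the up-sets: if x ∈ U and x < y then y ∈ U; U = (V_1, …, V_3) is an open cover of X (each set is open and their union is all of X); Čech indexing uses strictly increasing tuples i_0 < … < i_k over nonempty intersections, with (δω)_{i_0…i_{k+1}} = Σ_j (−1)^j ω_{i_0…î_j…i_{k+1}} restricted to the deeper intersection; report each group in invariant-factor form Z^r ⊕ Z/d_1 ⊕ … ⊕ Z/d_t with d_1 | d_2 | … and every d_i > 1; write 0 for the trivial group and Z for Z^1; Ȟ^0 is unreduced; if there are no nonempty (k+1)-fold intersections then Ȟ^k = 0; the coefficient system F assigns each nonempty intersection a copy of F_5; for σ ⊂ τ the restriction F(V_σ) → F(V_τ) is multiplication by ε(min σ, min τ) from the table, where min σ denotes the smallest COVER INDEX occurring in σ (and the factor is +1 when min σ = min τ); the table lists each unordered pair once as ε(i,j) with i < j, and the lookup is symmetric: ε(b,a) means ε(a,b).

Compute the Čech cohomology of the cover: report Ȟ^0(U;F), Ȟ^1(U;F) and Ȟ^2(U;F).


nonempty overlaps:
  V12={d,h,j} V13={h,j} V23={b,f,h,i,j}
  V123={h,j}
C dims 3,3,1; δ0: rk_F5 2; δ1: rk_F5 1
degree 0: 3−2−0 = 1 → Ȟ^0 ≅ Z/5
degree 1: 3−1−2 = 0 → Ȟ^1 ≅ 0
degree 2: 1−0−1 = 0 → Ȟ^2 ≅ 0

Ȟ^0(U;F) ≅ Z/5,  Ȟ^1(U;F) ≅ 0,  Ȟ^2(U;F) ≅ 0


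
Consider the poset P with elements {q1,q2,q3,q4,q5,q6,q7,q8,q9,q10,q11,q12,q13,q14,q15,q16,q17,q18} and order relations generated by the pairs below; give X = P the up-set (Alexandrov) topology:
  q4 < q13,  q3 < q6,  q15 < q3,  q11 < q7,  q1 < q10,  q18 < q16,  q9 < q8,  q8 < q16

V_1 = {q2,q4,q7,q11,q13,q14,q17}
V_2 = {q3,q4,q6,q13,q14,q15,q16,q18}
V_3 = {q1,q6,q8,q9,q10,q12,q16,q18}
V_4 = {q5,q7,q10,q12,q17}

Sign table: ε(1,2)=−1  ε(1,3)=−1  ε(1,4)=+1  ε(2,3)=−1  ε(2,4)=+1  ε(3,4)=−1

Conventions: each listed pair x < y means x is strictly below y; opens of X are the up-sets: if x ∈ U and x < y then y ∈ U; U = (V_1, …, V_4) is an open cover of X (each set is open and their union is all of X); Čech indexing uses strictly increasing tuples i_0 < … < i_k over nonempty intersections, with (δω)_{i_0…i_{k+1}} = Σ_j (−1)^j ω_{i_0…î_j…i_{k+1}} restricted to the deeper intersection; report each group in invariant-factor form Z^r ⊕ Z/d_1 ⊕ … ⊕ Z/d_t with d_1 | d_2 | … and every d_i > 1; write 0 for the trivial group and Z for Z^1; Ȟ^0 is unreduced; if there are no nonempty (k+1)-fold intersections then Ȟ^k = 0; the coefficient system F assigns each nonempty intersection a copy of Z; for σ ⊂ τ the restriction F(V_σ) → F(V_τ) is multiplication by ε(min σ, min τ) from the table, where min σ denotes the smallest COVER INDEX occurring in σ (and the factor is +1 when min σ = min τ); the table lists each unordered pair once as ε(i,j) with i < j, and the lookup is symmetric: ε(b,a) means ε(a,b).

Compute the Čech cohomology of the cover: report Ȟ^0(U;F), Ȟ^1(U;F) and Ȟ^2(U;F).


nerve simplices:
  V12={q4,q13,q14} V14={q7,q17} V23={q6,q16,q18} V34={q10,q12}
C dims 4,4; δ0: rk 4, SNF 1^3·2
degree 0: 4−4−0 = 0 → Ȟ^0 ≅ 0
degree 1: 4−0−4 = 0 plus torsion [2] → Ȟ^1 ≅ Z/2
degree 2: 0−0−0 = 0 → Ȟ^2 ≅ 0

Ȟ^0(U;F) ≅ 0,  Ȟ^1(U;F) ≅ Z/2,  Ȟ^2(U;F) ≅ 0


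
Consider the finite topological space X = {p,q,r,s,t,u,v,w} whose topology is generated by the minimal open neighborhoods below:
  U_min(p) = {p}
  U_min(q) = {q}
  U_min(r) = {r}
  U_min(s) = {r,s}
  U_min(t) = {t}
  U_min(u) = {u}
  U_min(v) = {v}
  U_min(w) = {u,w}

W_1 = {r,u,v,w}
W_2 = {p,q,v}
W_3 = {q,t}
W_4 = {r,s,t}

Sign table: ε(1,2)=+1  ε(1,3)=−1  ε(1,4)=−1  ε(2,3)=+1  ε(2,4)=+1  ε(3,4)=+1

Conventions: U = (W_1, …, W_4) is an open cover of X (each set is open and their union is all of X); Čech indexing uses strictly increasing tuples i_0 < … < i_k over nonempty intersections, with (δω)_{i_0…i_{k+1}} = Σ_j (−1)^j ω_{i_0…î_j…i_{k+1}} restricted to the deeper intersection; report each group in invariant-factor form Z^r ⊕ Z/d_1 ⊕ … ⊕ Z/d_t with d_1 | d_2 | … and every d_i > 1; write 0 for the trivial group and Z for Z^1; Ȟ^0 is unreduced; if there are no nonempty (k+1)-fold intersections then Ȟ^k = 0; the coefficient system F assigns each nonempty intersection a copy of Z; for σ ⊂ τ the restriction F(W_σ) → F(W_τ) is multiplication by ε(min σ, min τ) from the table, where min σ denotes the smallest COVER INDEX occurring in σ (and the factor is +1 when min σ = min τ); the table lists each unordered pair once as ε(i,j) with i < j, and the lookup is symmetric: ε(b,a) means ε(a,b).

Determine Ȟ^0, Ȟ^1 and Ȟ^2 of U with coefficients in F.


cover nerve:
  W12={v} W14={r} W23={q} W34={t}
C dims 4,4; δ0: rk 4, SNF 1^3·2
Ȟ^0: (4−4)−0=0 ⇒ 0
Ȟ^1: (4−0)−4=0 plus torsion [2] ⇒ Z/2
Ȟ^2: (0−0)−0=0 ⇒ 0

Ȟ^0(U;F) ≅ 0, Ȟ^1(U;F) ≅ Z/2 and Ȟ^2(U;F) ≅ 0


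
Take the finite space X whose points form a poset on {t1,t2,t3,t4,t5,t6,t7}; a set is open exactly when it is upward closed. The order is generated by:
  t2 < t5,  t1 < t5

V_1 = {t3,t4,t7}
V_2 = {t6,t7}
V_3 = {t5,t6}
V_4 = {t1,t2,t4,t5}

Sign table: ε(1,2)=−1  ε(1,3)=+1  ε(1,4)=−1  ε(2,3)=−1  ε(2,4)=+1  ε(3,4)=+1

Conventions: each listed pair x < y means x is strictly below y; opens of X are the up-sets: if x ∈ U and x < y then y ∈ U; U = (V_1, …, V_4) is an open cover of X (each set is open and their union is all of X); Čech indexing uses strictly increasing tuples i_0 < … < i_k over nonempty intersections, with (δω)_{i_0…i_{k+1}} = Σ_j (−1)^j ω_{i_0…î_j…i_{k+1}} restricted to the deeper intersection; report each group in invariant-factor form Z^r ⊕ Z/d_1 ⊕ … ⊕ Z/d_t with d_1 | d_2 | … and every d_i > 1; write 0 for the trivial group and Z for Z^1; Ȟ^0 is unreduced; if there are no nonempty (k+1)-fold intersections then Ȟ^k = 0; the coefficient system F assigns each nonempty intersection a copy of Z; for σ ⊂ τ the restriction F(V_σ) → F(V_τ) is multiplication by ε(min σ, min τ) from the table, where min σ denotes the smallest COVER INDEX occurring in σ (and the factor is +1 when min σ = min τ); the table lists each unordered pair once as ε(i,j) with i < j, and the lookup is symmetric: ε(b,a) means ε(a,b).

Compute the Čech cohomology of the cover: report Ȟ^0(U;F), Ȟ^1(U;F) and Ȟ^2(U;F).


Ȟ^0 = 0, Ȟ^1 = Z/2, Ȟ^2 = 0

intersection data:
  V12={t7} V14={t4} V23={t6} V34={t5}
C dims 4,4; δ0: rk 4, SNF 1^3·2
Ȟ^0 = (4 − 4) − 0 = 0, so Ȟ^0 ≅ 0
Ȟ^1 = (4 − 0) − 4 = 0 plus torsion [2], so Ȟ^1 ≅ Z/2
Ȟ^2 = (0 − 0) − 0 = 0, so Ȟ^2 ≅ 0


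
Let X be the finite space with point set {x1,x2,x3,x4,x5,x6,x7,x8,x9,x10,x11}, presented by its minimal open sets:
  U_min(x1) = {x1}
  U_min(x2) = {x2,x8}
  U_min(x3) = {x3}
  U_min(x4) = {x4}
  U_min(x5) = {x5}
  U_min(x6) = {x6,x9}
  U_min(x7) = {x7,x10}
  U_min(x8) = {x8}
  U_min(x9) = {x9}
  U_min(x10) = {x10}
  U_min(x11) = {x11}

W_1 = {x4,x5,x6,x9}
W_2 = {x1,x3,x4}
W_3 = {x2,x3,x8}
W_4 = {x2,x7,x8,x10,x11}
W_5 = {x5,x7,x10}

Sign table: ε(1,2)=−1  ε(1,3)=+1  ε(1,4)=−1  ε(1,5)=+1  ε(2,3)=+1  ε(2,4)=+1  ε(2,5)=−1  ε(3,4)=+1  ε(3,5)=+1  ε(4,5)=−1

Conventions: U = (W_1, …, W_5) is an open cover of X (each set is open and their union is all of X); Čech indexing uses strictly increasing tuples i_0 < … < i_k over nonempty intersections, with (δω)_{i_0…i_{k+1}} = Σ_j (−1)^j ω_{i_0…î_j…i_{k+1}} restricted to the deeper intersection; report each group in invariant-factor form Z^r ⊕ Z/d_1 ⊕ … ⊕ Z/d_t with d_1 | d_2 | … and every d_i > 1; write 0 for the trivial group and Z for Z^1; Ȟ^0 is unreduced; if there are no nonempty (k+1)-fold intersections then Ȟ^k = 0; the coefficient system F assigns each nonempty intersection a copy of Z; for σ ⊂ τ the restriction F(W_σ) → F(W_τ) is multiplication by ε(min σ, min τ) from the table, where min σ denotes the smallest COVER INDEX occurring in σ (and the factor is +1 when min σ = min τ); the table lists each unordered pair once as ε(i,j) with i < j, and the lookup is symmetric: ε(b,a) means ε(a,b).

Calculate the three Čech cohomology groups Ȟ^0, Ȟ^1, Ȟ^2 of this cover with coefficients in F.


Ȟ^0 = Z; Ȟ^1 = Z; Ȟ^2 = 0

nerve simplices:
  W12={x4} W15={x5} W23={x3} W34={x2,x8} W45={x7,x10}
C dims 5,5; δ0: rk 4, SNF 1^4
degree 0: 5−4−0 = 1 → Ȟ^0 ≅ Z
degree 1: 5−0−4 = 1 → Ȟ^1 ≅ Z
degree 2: 0−0−0 = 0 → Ȟ^2 ≅ 0
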